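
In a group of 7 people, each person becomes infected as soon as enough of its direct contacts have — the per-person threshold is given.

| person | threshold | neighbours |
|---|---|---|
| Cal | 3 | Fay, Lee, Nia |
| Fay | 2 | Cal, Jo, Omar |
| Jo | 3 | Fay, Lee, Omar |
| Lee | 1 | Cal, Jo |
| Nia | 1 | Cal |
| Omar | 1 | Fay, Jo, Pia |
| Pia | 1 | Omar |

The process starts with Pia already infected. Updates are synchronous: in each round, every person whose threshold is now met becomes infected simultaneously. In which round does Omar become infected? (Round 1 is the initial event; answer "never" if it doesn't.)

2

Round 1 — Pia becomes infected (initial).
Round 2 — checking thresholds:
  Omar: 1 of 3 neighbours ≥ 1, becomes infected.
Round 3 — no new infections; cascade stops.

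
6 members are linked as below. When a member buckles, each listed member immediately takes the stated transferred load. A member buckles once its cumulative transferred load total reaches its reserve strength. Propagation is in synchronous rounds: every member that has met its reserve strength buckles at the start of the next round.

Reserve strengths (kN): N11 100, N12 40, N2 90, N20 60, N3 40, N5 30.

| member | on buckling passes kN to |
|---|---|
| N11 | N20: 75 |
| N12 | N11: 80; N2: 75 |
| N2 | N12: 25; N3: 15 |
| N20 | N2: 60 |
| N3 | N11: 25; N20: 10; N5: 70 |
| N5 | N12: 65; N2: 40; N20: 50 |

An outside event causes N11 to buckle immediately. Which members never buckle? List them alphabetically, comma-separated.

Round 1 — N11 buckles (initial).
  N20: +75 → 75 ≥ 60
Round 2 — N20 buckles.
  N2: +60 → 60 < 90
No further bucklings.

N12, N2, N3, N5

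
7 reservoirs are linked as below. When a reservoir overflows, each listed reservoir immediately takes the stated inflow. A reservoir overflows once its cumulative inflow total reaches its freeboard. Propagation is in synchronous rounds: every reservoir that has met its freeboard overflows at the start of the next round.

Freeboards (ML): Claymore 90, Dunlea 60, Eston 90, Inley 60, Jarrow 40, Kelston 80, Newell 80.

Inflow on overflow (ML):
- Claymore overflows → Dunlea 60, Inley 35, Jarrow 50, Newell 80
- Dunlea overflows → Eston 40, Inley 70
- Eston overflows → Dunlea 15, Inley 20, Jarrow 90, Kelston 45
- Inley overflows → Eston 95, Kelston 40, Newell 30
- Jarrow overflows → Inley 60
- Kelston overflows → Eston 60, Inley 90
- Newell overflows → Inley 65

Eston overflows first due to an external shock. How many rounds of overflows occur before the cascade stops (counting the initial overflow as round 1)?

4

Round 1 — Eston overflows (initial).
  Dunlea: +15 → 15 < 60
  Inley: +20 → 20 < 60
  Jarrow: +90 → 90 ≥ 40
  Kelston: +45 → 45 < 80
Round 2 — Jarrow overflows.
  Inley: +60 → 80 ≥ 60
Round 3 — Inley overflows.
  Kelston: +40 → 85 ≥ 80
  Newell: +30 → 30 < 80
Round 4 — Kelston overflows.
No further overflows.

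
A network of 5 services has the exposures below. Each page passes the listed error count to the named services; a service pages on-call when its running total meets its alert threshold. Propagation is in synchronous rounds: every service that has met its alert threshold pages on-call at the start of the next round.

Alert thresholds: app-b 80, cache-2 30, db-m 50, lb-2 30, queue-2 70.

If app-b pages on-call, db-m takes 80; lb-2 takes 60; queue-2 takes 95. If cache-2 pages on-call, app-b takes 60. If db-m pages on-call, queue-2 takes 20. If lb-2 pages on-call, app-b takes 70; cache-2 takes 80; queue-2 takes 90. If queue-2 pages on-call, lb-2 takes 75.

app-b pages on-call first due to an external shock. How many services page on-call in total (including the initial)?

5

Round 1 — app-b pages on-call (initial).
  db-m: +80 → 80 ≥ 50
  lb-2: +60 → 60 ≥ 30
  queue-2: +95 → 95 ≥ 70
Round 2 — db-m, lb-2, queue-2 page on-call.
  cache-2: +80 → 80 ≥ 30
Round 3 — cache-2 pages on-call.
No further pages.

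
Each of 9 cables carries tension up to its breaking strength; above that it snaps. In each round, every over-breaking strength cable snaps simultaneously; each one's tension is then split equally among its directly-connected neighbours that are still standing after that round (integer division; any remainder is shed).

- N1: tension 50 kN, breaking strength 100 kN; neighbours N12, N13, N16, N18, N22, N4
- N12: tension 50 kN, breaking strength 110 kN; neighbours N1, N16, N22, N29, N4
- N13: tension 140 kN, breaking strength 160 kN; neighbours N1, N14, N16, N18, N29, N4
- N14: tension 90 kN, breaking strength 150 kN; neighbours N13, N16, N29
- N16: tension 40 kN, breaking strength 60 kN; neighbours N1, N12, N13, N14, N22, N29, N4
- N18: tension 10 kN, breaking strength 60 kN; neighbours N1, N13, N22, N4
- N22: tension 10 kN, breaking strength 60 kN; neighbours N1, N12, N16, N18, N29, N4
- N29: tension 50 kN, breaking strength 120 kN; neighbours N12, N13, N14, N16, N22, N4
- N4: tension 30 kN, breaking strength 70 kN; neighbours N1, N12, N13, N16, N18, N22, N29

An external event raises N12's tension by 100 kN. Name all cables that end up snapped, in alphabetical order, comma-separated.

Round 1 — N12 at 150 > 110. N12 snaps.
  N12 sheds 150 kN to N1, N16, N22, N29, N4: 30 each.
    N1: 50+30 = 80 ≤ 100
    N16: 40+30 = 70 > 60
    N22: 10+30 = 40 ≤ 60
    N29: 50+30 = 80 ≤ 120
    N4: 30+30 = 60 ≤ 70
Round 2 — N16 snaps.
  N16 sheds 70 kN to N1, N13, N14, N22, N29, N4: 11 each (4 lost).
    N1: 80+11 = 91 ≤ 100
    N13: 140+11 = 151 ≤ 160
    N14: 90+11 = 101 ≤ 150
    N22: 40+11 = 51 ≤ 60
    N29: 80+11 = 91 ≤ 120
    N4: 60+11 = 71 > 70
Round 3 — N4 snaps.
  N4 sheds 71 kN to N1, N13, N18, N22, N29: 14 each (1 lost).
    N1: 91+14 = 105 > 100
    N13: 151+14 = 165 > 160
    N18: 10+14 = 24 ≤ 60
    N22: 51+14 = 65 > 60
    N29: 91+14 = 105 ≤ 120
Round 4 — N1, N13, N22 snap.
  N1 sheds 105 kN to N18: 105 each.
    N18: 24+105 = 129 > 60
  N13 sheds 165 kN to N14, N18, N29: 55 each.
    N14: 101+55 = 156 > 150
    N18: 129+55 = 184 > 60
    N29: 105+55 = 160 > 120
  N22 sheds 65 kN to N18, N29: 32 each (1 lost).
    N18: 184+32 = 216 > 60
    N29: 160+32 = 192 > 120
Round 5 — N14, N18, N29 snap.
  N14 sheds 156 kN: no online neighbours, lost.
  N18 sheds 216 kN: no online neighbours, lost.
  N29 sheds 192 kN: no online neighbours, lost.
No further breaks.

N1, N12, N13, N14, N16, N18, N22, N29, N4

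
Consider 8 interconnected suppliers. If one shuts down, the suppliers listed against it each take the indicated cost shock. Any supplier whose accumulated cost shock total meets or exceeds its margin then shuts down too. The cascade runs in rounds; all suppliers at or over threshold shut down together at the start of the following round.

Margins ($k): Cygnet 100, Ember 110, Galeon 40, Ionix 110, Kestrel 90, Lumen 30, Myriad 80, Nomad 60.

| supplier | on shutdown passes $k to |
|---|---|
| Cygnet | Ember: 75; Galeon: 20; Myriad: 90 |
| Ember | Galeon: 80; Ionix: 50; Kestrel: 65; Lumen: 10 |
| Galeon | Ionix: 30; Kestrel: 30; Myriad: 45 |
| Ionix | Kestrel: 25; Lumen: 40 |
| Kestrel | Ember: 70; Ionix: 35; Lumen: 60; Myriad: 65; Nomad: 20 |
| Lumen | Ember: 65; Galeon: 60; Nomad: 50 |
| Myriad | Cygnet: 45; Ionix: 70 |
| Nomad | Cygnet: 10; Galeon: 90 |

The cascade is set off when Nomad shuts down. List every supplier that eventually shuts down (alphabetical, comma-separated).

Round 1 — Nomad shuts down (initial).
  Cygnet: +10 → 10 < 100
  Galeon: +90 → 90 ≥ 40
Round 2 — Galeon shuts down.
  Ionix: +30 → 30 < 110
  Kestrel: +30 → 30 < 90
  Myriad: +45 → 45 < 80
No further shutdowns.

Galeon, Nomad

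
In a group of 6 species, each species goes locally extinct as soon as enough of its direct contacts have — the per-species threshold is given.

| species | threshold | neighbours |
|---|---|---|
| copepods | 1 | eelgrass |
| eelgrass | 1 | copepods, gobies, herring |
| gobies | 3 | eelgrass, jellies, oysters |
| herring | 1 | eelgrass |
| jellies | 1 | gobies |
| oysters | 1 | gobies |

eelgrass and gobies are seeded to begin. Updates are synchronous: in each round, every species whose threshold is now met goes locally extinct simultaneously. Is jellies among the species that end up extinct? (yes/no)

yes

Round 1 — eelgrass, gobies go locally extinct (initial).
Round 2 — checking thresholds:
  copepods: 1 of 1 neighbours ≥ 1, goes locally extinct.
  herring: 1 of 1 neighbours ≥ 1, goes locally extinct.
  jellies: 1 of 1 neighbours ≥ 1, goes locally extinct.
  oysters: 1 of 1 neighbours ≥ 1, goes locally extinct.
Round 3 — no new extinctions; cascade stops.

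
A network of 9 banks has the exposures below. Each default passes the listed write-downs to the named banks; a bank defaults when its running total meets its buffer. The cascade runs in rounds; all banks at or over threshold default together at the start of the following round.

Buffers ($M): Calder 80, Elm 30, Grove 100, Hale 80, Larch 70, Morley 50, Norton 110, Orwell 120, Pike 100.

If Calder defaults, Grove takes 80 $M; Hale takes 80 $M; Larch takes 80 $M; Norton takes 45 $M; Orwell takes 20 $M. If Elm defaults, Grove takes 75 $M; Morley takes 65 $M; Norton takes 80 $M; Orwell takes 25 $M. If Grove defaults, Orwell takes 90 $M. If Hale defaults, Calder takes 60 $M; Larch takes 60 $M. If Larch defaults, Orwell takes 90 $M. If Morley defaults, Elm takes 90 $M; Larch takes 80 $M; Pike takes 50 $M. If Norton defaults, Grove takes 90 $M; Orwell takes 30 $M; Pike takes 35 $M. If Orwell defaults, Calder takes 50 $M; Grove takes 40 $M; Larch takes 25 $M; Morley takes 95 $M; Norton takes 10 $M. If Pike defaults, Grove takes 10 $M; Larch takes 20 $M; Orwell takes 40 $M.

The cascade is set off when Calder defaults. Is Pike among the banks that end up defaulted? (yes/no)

Round 1 — Calder defaults (initial).
  Grove: +80 → 80 < 100
  Hale: +80 → 80 ≥ 80
  Larch: +80 → 80 ≥ 70
  Norton: +45 → 45 < 110
  Orwell: +20 → 20 < 120
Round 2 — Hale, Larch default.
  Orwell: +90 → 110 < 120
No further defaults.

no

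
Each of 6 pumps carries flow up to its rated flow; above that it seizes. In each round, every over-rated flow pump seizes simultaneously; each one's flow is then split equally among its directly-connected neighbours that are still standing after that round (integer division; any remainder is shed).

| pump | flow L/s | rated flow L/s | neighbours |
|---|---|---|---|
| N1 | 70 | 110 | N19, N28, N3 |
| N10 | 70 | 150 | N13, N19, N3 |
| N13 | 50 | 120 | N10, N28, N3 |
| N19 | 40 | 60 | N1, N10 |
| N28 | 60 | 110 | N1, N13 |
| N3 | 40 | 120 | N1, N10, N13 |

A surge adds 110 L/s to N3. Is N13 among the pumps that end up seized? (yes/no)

Round 1 — N3 at 150 > 120. N3 seizes.
  N3 sheds 150 L/s to N1, N10, N13: 50 each.
    N1: 70+50 = 120 > 110
    N10: 70+50 = 120 ≤ 150
    N13: 50+50 = 100 ≤ 120
Round 2 — N1 seizes.
  N1 sheds 120 L/s to N19, N28: 60 each.
    N19: 40+60 = 100 > 60
    N28: 60+60 = 120 > 110
Round 3 — N19, N28 seize.
  N19 sheds 100 L/s to N10: 100 each.
    N10: 120+100 = 220 > 150
  N28 sheds 120 L/s to N13: 120 each.
    N13: 100+120 = 220 > 120
Round 4 — N10, N13 seize.
  N10 sheds 220 L/s: no online neighbours, lost.
  N13 sheds 220 L/s: no online neighbours, lost.
No further seizures.

yes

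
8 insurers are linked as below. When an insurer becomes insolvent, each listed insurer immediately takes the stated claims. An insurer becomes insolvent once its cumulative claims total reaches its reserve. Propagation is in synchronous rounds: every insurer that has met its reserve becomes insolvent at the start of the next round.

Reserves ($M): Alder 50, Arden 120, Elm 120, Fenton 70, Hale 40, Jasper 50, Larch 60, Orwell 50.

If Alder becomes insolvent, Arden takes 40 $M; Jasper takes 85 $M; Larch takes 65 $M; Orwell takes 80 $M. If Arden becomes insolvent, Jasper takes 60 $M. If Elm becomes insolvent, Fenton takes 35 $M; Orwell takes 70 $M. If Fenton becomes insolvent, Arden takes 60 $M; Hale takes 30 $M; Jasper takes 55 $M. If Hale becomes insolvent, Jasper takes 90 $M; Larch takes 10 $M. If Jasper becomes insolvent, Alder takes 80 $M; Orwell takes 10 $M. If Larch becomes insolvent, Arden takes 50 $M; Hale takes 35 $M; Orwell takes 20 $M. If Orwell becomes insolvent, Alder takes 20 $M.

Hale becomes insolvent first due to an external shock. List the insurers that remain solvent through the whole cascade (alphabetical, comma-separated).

Arden, Elm, Fenton

Round 1 — Hale becomes insolvent (initial).
  Jasper: +90 → 90 ≥ 50
  Larch: +10 → 10 < 60
Round 2 — Jasper becomes insolvent.
  Alder: +80 → 80 ≥ 50
  Orwell: +10 → 10 < 50
Round 3 — Alder becomes insolvent.
  Arden: +40 → 40 < 120
  Larch: +65 → 75 ≥ 60
  Orwell: +80 → 90 ≥ 50
Round 4 — Larch, Orwell become insolvent.
  Arden: +50 → 90 < 120
No further insolvencies.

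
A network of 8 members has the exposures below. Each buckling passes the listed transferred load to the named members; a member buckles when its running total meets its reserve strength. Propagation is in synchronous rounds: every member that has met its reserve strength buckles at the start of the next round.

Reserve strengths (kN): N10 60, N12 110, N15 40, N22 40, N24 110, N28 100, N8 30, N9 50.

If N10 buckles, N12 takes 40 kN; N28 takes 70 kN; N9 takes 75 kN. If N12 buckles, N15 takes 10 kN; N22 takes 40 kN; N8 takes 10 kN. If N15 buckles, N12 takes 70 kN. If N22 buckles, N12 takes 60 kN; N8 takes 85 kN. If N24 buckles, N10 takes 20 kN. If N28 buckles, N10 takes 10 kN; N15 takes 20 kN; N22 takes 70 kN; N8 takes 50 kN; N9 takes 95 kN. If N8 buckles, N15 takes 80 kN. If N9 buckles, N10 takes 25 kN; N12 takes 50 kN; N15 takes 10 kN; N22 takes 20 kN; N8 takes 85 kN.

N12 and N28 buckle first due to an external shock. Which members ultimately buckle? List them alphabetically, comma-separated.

N12, N15, N22, N28, N8, N9

Round 1 — N12, N28 buckle (initial).
  N10: +10 → 10 < 60
  N15: +10+20 → 30 < 40
  N22: +40+70 → 110 ≥ 40
  N8: +10+50 → 60 ≥ 30
  N9: +95 → 95 ≥ 50
Round 2 — N22, N8, N9 buckle.
  N10: +25 → 35 < 60
  N15: +80+10 → 120 ≥ 40
Round 3 — N15 buckles.
No further bucklings.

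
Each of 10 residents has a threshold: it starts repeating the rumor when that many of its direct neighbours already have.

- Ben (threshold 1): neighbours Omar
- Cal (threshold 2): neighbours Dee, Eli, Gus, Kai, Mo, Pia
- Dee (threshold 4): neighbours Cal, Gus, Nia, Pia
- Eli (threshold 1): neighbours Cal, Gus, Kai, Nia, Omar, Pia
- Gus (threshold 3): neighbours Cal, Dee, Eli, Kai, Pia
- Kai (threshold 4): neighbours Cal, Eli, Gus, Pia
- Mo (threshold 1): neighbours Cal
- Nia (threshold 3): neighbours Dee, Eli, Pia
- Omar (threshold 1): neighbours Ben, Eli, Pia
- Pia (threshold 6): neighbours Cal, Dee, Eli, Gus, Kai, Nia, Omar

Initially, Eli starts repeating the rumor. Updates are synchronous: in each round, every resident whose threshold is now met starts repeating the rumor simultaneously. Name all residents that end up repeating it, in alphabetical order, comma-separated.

Ben, Eli, Omar

Round 1 — Eli starts repeating the rumor (initial).
Round 2 — checking thresholds:
  Cal: 1 of 6 neighbours < 2, not yet.
  Gus: 1 of 5 neighbours < 3, not yet.
  Kai: 1 of 4 neighbours < 4, not yet.
  Nia: 1 of 3 neighbours < 3, not yet.
  Omar: 1 of 3 neighbours ≥ 1, starts repeating the rumor.
  Pia: 1 of 7 neighbours < 6, not yet.
Round 3 — checking thresholds:
  Ben: 1 of 1 neighbours ≥ 1, starts repeating the rumor.
  Cal: 1 of 6 neighbours < 2, not yet.
  Gus: 1 of 5 neighbours < 3, not yet.
  Kai: 1 of 4 neighbours < 4, not yet.
  Nia: 1 of 3 neighbours < 3, not yet.
  Pia: 2 of 7 neighbours < 6, not yet.
Round 4 — no new spreads; cascade stops.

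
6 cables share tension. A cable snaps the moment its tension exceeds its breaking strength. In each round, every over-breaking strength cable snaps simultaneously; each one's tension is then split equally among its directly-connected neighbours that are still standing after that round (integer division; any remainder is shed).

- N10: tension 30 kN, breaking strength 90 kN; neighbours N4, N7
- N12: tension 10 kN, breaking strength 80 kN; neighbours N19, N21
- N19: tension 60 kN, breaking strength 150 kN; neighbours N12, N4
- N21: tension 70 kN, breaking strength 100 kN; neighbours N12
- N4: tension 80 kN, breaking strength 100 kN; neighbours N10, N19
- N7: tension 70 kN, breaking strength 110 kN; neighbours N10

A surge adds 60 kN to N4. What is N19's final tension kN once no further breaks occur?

130

Round 1 — N4 at 140 > 100. N4 snaps.
  N4 sheds 140 kN to N10, N19: 70 each.
    N10: 30+70 = 100 > 90
    N19: 60+70 = 130 ≤ 150
Round 2 — N10 snaps.
  N10 sheds 100 kN to N7: 100 each.
    N7: 70+100 = 170 > 110
Round 3 — N7 snaps.
  N7 sheds 170 kN: no online neighbours, lost.
No further breaks.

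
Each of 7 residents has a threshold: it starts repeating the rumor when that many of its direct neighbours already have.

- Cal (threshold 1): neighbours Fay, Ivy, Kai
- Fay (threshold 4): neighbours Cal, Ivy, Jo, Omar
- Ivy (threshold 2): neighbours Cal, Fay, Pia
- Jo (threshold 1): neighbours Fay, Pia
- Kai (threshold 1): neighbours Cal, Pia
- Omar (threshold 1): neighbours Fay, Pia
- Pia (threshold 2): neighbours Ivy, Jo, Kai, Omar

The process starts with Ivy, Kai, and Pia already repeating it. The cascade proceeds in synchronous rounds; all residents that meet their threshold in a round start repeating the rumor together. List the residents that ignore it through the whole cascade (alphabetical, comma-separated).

none

Round 1 — Ivy, Kai, Pia start repeating the rumor (initial).
Round 2 — checking thresholds:
  Cal: 2 of 3 neighbours ≥ 1, starts repeating the rumor.
  Fay: 1 of 4 neighbours < 4, holds.
  Jo: 1 of 2 neighbours ≥ 1, starts repeating the rumor.
  Omar: 1 of 2 neighbours ≥ 1, starts repeating the rumor.
Round 3 — checking thresholds:
  Fay: 4 of 4 neighbours ≥ 4, starts repeating the rumor.
Round 4 — no new spreads; cascade stops.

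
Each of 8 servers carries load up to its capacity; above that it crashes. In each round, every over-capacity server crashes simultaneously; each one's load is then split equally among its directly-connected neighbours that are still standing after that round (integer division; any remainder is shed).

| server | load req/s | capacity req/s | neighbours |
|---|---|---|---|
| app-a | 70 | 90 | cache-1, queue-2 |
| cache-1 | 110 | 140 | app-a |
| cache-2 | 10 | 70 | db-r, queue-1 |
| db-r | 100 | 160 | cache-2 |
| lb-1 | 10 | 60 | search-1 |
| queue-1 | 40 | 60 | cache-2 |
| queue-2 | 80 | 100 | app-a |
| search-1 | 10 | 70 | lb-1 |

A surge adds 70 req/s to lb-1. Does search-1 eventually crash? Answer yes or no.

yes

Round 1 — lb-1 at 80 > 60. lb-1 crashes.
  lb-1 sheds 80 req/s to search-1: 80 each.
    search-1: 10+80 = 90 > 70
Round 2 — search-1 crashes.
  search-1 sheds 90 req/s: no online neighbours, lost.
No further crashes.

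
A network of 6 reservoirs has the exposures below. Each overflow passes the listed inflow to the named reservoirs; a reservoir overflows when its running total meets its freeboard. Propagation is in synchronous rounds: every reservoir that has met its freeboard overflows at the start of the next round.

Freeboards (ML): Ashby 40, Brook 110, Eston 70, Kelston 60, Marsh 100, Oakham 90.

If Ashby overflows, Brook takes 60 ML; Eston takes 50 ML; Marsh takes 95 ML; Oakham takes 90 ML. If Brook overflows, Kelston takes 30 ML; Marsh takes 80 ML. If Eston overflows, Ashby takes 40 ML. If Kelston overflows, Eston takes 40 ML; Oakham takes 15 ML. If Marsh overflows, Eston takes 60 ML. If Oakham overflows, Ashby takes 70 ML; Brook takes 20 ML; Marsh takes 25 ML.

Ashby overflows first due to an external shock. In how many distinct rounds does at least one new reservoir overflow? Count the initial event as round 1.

4

Round 1 — Ashby overflows (initial).
  Brook: +60 → 60 < 110
  Eston: +50 → 50 < 70
  Marsh: +95 → 95 < 100
  Oakham: +90 → 90 ≥ 90
Round 2 — Oakham overflows.
  Brook: +20 → 80 < 110
  Marsh: +25 → 120 ≥ 100
Round 3 — Marsh overflows.
  Eston: +60 → 110 ≥ 70
Round 4 — Eston overflows.
No further overflows.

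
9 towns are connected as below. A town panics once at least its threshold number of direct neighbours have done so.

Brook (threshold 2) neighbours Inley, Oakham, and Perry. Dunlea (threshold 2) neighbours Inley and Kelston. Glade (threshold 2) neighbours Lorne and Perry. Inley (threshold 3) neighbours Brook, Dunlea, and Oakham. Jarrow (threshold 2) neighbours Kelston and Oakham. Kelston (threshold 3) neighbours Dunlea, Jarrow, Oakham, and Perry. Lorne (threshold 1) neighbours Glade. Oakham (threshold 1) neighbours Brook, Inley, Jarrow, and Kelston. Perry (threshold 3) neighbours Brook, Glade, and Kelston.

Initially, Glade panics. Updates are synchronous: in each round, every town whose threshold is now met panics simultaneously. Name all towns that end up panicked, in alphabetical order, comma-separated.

Glade, Lorne

Round 1 — Glade panics (initial).
Round 2 — checking thresholds:
  Lorne: 1 of 1 neighbours ≥ 1, panics.
  Perry: 1 of 3 neighbours < 3, not yet.
Round 3 — no new panics; cascade stops.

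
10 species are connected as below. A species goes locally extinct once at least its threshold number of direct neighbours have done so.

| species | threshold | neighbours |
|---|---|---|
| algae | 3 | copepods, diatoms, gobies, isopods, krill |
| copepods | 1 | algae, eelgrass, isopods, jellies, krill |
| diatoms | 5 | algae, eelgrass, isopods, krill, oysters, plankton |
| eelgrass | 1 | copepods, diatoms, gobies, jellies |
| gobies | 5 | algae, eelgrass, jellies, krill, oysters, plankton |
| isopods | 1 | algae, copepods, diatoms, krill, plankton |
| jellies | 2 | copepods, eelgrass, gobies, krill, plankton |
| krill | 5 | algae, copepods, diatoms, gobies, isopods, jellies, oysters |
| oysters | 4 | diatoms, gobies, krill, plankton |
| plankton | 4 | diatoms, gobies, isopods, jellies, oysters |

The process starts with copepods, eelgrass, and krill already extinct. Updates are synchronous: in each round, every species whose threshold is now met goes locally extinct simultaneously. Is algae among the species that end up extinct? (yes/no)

yes

Round 1 — copepods, eelgrass, krill go locally extinct (initial).
Round 2 — checking thresholds:
  algae: 2 of 5 neighbours < 3, holds.
  diatoms: 2 of 6 neighbours < 5, holds.
  gobies: 2 of 6 neighbours < 5, holds.
  isopods: 2 of 5 neighbours ≥ 1, goes locally extinct.
  jellies: 3 of 5 neighbours ≥ 2, goes locally extinct.
  oysters: 1 of 4 neighbours < 4, holds.
Round 3 — checking thresholds:
  algae: 3 of 5 neighbours ≥ 3, goes locally extinct.
  diatoms: 3 of 6 neighbours < 5, holds.
  gobies: 3 of 6 neighbours < 5, holds.
  oysters: 1 of 4 neighbours < 4, holds.
  plankton: 2 of 5 neighbours < 4, holds.
Round 4 — no new extinctions; cascade stops.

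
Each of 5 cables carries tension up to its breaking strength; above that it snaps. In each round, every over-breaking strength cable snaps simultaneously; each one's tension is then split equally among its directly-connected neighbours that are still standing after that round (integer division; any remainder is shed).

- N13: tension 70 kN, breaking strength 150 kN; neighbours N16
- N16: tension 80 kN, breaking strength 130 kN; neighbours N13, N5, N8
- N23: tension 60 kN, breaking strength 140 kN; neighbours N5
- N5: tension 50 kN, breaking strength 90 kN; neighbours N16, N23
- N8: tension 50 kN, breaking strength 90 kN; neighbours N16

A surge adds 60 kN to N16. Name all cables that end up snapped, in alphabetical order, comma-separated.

Round 1 — N16 at 140 > 130. N16 snaps.
  N16 sheds 140 kN to N13, N5, N8: 46 each (2 lost).
    N13: 70+46 = 116 ≤ 150
    N5: 50+46 = 96 > 90
    N8: 50+46 = 96 > 90
Round 2 — N5, N8 snap.
  N5 sheds 96 kN to N23: 96 each.
    N23: 60+96 = 156 > 140
  N8 sheds 96 kN: no online neighbours, lost.
Round 3 — N23 snaps.
  N23 sheds 156 kN: no online neighbours, lost.
No further breaks.

N16, N23, N5, N8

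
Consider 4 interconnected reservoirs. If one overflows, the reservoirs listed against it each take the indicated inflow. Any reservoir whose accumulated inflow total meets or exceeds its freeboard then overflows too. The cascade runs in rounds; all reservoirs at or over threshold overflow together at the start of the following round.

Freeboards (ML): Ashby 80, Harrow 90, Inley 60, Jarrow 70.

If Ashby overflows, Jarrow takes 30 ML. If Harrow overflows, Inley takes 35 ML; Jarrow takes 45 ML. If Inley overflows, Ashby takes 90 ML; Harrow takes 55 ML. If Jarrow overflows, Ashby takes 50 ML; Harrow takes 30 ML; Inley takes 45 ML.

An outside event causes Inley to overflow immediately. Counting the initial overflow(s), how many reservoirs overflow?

Round 1 — Inley overflows (initial).
  Ashby: +90 → 90 ≥ 80
  Harrow: +55 → 55 < 90
Round 2 — Ashby overflows.
  Jarrow: +30 → 30 < 70
No further overflows.

2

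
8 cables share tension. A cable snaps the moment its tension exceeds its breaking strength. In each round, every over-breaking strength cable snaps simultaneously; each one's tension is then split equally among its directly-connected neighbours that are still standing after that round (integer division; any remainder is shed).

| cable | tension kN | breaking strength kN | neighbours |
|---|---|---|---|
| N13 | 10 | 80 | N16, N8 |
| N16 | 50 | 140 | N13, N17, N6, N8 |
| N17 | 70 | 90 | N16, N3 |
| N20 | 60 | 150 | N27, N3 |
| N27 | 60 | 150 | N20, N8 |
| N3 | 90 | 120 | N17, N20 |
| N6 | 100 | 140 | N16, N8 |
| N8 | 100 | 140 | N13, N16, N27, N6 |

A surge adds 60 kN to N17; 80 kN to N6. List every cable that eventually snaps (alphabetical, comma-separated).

Round 1 — N17 at 130 > 90; N6 at 180 > 140. N17, N6 snap.
  N17 sheds 130 kN to N16, N3: 65 each.
    N16: 50+65 = 115 ≤ 140
    N3: 90+65 = 155 > 120
  N6 sheds 180 kN to N16, N8: 90 each.
    N16: 115+90 = 205 > 140
    N8: 100+90 = 190 > 140
Round 2 — N16, N3, N8 snap.
  N16 sheds 205 kN to N13: 205 each.
    N13: 10+205 = 215 > 80
  N3 sheds 155 kN to N20: 155 each.
    N20: 60+155 = 215 > 150
  N8 sheds 190 kN to N13, N27: 95 each.
    N13: 215+95 = 310 > 80
    N27: 60+95 = 155 > 150
Round 3 — N13, N20, N27 snap.
  N13 sheds 310 kN: no online neighbours, lost.
  N20 sheds 215 kN: no online neighbours, lost.
  N27 sheds 155 kN: no online neighbours, lost.
No further breaks.

N13, N16, N17, N20, N27, N3, N6, N8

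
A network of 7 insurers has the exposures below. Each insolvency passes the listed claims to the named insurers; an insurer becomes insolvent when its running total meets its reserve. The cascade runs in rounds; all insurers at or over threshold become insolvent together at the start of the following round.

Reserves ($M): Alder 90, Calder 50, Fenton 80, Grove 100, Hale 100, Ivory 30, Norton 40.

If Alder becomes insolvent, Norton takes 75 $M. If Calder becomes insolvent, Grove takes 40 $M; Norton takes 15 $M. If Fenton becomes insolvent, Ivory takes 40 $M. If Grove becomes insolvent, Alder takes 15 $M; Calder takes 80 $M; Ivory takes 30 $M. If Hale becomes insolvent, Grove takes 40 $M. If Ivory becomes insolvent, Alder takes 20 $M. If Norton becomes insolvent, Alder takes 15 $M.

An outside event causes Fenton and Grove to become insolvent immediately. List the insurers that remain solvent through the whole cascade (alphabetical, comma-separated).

Round 1 — Fenton, Grove become insolvent (initial).
  Alder: +15 → 15 < 90
  Calder: +80 → 80 ≥ 50
  Ivory: +40+30 → 70 ≥ 30
Round 2 — Calder, Ivory become insolvent.
  Alder: +20 → 35 < 90
  Norton: +15 → 15 < 40
No further insolvencies.

Alder, Hale, Norton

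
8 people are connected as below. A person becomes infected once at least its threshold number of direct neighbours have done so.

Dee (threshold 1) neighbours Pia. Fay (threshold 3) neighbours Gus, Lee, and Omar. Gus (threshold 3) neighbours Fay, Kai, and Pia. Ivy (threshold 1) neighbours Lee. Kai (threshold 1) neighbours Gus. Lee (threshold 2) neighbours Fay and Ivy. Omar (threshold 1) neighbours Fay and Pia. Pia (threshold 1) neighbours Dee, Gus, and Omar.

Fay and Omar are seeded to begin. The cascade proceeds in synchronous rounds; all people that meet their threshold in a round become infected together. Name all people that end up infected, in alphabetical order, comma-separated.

Dee, Fay, Omar, Pia

Round 1 — Fay, Omar become infected (initial).
Round 2 — checking thresholds:
  Gus: 1 of 3 neighbours < 3, below threshold.
  Lee: 1 of 2 neighbours < 2, below threshold.
  Pia: 1 of 3 neighbours ≥ 1, becomes infected.
Round 3 — checking thresholds:
  Dee: 1 of 1 neighbours ≥ 1, becomes infected.
  Gus: 2 of 3 neighbours < 3, below threshold.
  Lee: 1 of 2 neighbours < 2, below threshold.
Round 4 — no new infections; cascade stops.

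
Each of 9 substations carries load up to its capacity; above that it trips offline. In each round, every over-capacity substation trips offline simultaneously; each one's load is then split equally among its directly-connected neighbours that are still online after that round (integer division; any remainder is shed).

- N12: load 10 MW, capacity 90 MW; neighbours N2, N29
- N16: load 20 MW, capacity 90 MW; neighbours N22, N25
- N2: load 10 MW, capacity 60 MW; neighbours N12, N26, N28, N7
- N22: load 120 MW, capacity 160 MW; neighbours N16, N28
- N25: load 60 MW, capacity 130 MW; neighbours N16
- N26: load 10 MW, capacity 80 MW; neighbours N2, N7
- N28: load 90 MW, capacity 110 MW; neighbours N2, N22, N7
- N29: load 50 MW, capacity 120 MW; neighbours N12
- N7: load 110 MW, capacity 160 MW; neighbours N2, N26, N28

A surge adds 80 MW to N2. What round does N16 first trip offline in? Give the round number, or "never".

Round 1 — N2 at 90 > 60. N2 trips offline.
  N2 sheds 90 MW to N12, N26, N28, N7: 22 each (2 lost).
    N12: 10+22 = 32 ≤ 90
    N26: 10+22 = 32 ≤ 80
    N28: 90+22 = 112 > 110
    N7: 110+22 = 132 ≤ 160
Round 2 — N28 trips offline.
  N28 sheds 112 MW to N22, N7: 56 each.
    N22: 120+56 = 176 > 160
    N7: 132+56 = 188 > 160
Round 3 — N22, N7 trip offline.
  N22 sheds 176 MW to N16: 176 each.
    N16: 20+176 = 196 > 90
  N7 sheds 188 MW to N26: 188 each.
    N26: 32+188 = 220 > 80
Round 4 — N16, N26 trip offline.
  N16 sheds 196 MW to N25: 196 each.
    N25: 60+196 = 256 > 130
  N26 sheds 220 MW: no online neighbours, lost.
Round 5 — N25 trips offline.
  N25 sheds 256 MW: no online neighbours, lost.
No further trips.

4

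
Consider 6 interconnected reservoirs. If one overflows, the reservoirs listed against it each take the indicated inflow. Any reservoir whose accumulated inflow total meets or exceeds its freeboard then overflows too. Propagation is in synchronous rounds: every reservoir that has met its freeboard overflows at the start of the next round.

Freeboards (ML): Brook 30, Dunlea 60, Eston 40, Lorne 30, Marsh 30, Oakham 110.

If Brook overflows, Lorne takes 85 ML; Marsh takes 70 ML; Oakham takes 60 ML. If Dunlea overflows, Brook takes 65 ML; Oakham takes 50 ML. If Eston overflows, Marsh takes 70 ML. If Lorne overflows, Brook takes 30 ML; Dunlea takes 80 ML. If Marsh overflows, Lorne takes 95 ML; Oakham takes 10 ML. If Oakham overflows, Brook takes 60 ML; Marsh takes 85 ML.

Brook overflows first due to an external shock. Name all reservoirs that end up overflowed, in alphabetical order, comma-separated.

Round 1 — Brook overflows (initial).
  Lorne: +85 → 85 ≥ 30
  Marsh: +70 → 70 ≥ 30
  Oakham: +60 → 60 < 110
Round 2 — Lorne, Marsh overflow.
  Dunlea: +80 → 80 ≥ 60
  Oakham: +10 → 70 < 110
Round 3 — Dunlea overflows.
  Oakham: +50 → 120 ≥ 110
Round 4 — Oakham overflows.
No further overflows.

Brook, Dunlea, Lorne, Marsh, Oakham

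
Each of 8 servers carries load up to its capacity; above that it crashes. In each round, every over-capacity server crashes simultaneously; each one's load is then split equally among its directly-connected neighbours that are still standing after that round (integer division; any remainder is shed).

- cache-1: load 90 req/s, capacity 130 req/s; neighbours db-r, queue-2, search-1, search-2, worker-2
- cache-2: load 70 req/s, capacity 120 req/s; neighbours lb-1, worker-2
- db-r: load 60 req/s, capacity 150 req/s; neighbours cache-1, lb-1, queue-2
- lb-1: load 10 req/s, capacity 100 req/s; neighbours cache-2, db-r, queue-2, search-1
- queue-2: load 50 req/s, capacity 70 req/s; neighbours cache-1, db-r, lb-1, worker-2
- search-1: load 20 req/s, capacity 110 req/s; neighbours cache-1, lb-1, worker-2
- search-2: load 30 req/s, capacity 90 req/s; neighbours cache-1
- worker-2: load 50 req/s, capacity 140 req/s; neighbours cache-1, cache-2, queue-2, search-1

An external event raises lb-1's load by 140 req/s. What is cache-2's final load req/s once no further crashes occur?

Round 1 — lb-1 at 150 > 100. lb-1 crashes.
  lb-1 sheds 150 req/s to cache-2, db-r, queue-2, search-1: 37 each (2 lost).
    cache-2: 70+37 = 107 ≤ 120
    db-r: 60+37 = 97 ≤ 150
    queue-2: 50+37 = 87 > 70
    search-1: 20+37 = 57 ≤ 110
Round 2 — queue-2 crashes.
  queue-2 sheds 87 req/s to cache-1, db-r, worker-2: 29 each.
    cache-1: 90+29 = 119 ≤ 130
    db-r: 97+29 = 126 ≤ 150
    worker-2: 50+29 = 79 ≤ 140
No further crashes.

107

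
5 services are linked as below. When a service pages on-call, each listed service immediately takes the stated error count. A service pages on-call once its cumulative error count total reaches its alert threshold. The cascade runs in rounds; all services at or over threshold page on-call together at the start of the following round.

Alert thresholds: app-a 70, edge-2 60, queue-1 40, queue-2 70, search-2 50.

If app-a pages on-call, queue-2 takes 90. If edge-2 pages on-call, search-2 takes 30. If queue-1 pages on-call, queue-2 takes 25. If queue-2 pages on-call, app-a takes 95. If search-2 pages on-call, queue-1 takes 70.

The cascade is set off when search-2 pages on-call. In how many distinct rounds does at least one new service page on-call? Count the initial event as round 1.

2

Round 1 — search-2 pages on-call (initial).
  queue-1: +70 → 70 ≥ 40
Round 2 — queue-1 pages on-call.
  queue-2: +25 → 25 < 70
No further pages.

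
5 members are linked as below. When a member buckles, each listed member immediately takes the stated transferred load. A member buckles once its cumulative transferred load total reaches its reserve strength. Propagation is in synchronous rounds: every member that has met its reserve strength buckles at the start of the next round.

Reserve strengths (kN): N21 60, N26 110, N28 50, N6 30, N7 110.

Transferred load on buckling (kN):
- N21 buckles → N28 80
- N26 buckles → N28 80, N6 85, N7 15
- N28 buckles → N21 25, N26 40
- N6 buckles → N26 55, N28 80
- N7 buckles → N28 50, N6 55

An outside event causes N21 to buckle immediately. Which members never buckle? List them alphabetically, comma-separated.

N26, N6, N7

Round 1 — N21 buckles (initial).
  N28: +80 → 80 ≥ 50
Round 2 — N28 buckles.
  N26: +40 → 40 < 110
No further bucklings.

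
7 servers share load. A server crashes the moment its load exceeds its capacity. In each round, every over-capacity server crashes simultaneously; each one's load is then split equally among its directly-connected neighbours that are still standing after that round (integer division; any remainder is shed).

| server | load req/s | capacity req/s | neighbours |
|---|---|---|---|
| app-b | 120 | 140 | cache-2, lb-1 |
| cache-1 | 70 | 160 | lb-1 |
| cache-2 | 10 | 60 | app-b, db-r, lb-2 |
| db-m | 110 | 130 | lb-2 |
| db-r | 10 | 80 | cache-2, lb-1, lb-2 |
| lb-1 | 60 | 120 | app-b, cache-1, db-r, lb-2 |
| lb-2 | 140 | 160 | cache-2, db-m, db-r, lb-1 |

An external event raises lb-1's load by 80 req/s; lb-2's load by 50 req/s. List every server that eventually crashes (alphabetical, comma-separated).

Round 1 — lb-1 at 140 > 120; lb-2 at 190 > 160. lb-1, lb-2 crash.
  lb-1 sheds 140 req/s to app-b, cache-1, db-r: 46 each (2 lost).
    app-b: 120+46 = 166 > 140
    cache-1: 70+46 = 116 ≤ 160
    db-r: 10+46 = 56 ≤ 80
  lb-2 sheds 190 req/s to cache-2, db-m, db-r: 63 each (1 lost).
    cache-2: 10+63 = 73 > 60
    db-m: 110+63 = 173 > 130
    db-r: 56+63 = 119 > 80
Round 2 — app-b, cache-2, db-m, db-r crash.
  app-b sheds 166 req/s: no online neighbours, lost.
  cache-2 sheds 73 req/s: no online neighbours, lost.
  db-m sheds 173 req/s: no online neighbours, lost.
  db-r sheds 119 req/s: no online neighbours, lost.
No further crashes.

app-b, cache-2, db-m, db-r, lb-1, lb-2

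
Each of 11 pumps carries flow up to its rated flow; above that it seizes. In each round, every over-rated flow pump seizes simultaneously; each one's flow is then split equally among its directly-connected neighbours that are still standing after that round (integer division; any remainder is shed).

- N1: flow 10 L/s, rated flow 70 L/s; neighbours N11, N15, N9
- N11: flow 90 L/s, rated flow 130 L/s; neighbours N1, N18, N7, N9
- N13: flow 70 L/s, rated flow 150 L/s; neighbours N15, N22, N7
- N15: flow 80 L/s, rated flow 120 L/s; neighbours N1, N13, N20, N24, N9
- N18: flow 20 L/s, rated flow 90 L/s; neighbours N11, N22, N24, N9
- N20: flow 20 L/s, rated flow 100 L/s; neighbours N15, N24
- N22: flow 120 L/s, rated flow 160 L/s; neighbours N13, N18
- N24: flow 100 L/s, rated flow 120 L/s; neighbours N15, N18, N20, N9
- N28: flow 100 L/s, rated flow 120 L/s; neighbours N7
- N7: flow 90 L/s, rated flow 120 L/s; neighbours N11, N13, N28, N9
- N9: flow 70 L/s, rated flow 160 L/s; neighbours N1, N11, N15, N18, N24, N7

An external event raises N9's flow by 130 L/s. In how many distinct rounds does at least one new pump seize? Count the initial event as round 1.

4

Round 1 — N9 at 200 > 160. N9 seizes.
  N9 sheds 200 L/s to N1, N11, N15, N18, N24, N7: 33 each (2 lost).
    N1: 10+33 = 43 ≤ 70
    N11: 90+33 = 123 ≤ 130
    N15: 80+33 = 113 ≤ 120
    N18: 20+33 = 53 ≤ 90
    N24: 100+33 = 133 > 120
    N7: 90+33 = 123 > 120
Round 2 — N24, N7 seize.
  N24 sheds 133 L/s to N15, N18, N20: 44 each (1 lost).
    N15: 113+44 = 157 > 120
    N18: 53+44 = 97 > 90
    N20: 20+44 = 64 ≤ 100
  N7 sheds 123 L/s to N11, N13, N28: 41 each.
    N11: 123+41 = 164 > 130
    N13: 70+41 = 111 ≤ 150
    N28: 100+41 = 141 > 120
Round 3 — N11, N15, N18, N28 seize.
  N11 sheds 164 L/s to N1: 164 each.
    N1: 43+164 = 207 > 70
  N15 sheds 157 L/s to N1, N13, N20: 52 each (1 lost).
    N1: 207+52 = 259 > 70
    N13: 111+52 = 163 > 150
    N20: 64+52 = 116 > 100
  N18 sheds 97 L/s to N22: 97 each.
    N22: 120+97 = 217 > 160
  N28 sheds 141 L/s: no online neighbours, lost.
Round 4 — N1, N13, N20, N22 seize.
  N1 sheds 259 L/s: no online neighbours, lost.
  N13 sheds 163 L/s: no online neighbours, lost.
  N20 sheds 116 L/s: no online neighbours, lost.
  N22 sheds 217 L/s: no online neighbours, lost.
No further seizures.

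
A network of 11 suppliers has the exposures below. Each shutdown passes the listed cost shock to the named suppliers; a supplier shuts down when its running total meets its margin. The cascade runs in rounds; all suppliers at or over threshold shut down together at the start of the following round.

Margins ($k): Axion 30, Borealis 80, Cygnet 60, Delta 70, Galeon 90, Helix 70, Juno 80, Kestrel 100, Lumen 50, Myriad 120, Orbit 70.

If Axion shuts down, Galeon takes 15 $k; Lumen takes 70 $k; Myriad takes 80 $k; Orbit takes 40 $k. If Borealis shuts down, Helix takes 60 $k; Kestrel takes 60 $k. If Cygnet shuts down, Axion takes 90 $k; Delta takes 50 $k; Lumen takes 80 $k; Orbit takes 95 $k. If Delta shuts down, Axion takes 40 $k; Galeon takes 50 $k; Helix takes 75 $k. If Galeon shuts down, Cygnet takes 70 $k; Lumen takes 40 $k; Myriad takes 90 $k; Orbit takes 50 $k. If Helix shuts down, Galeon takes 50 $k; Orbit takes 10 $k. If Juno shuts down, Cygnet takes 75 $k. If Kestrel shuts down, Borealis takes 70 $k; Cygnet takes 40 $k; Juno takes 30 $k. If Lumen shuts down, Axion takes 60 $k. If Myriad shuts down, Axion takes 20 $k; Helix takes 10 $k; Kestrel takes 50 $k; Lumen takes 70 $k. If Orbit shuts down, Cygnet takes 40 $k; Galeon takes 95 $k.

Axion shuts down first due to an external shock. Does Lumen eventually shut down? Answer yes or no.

Round 1 — Axion shuts down (initial).
  Galeon: +15 → 15 < 90
  Lumen: +70 → 70 ≥ 50
  Myriad: +80 → 80 < 120
  Orbit: +40 → 40 < 70
Round 2 — Lumen shuts down.
No further shutdowns.

yes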